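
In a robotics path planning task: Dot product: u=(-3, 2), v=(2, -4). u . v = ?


u . v = u_x*v_x + u_y*v_y = (-3)*2 + 2*(-4)
= (-6) + (-8) = -14

-14


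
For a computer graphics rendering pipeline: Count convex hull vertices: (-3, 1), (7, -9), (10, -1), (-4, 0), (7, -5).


Convex hull vertices (CCW): (-4, 0), (7, -9), (10, -1), (-3, 1)
Count = 4

4


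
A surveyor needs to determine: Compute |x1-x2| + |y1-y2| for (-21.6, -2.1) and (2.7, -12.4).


|(-21.6)-2.7| + |(-2.1)-(-12.4)| = 24.3 + 10.3 = 34.6

34.6


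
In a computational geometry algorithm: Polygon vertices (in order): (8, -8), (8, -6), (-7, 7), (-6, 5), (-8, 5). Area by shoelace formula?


Shoelace sum: (8*(-6) - 8*(-8)) + (8*7 - (-7)*(-6)) + ((-7)*5 - (-6)*7) + ((-6)*5 - (-8)*5) + ((-8)*(-8) - 8*5)
= 71
Area = |71|/2 = 35.5

35.5


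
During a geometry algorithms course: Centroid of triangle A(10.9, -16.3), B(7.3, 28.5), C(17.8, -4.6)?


Centroid = ((x_A+x_B+x_C)/3, (y_A+y_B+y_C)/3)
= ((10.9+7.3+17.8)/3, ((-16.3)+28.5+(-4.6))/3)
= (12, 2.5333)

(12, 2.5333)


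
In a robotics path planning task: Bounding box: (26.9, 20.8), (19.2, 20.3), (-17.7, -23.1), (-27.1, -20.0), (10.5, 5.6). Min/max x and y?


x range: [-27.1, 26.9]
y range: [-23.1, 20.8]
Bounding box: (-27.1,-23.1) to (26.9,20.8)

(-27.1,-23.1) to (26.9,20.8)


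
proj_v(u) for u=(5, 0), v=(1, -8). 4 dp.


u.v = 5, |v| = sqrt(65) = 8.0623
Scalar projection = u.v / |v| = 5 / sqrt(65) = 0.6202

0.6202


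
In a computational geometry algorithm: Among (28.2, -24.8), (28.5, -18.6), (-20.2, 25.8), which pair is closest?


d(P0,P1) = 6.2073, d(P0,P2) = 70.0209, d(P1,P2) = 65.9018
Closest: P0 and P1

Closest pair: (28.2, -24.8) and (28.5, -18.6), distance = 6.2073


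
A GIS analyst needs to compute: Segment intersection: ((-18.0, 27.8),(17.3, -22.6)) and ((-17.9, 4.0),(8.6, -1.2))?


Cross products: d1=630.18, d2=-521.86, d3=-835.1, d4=316.94
d1*d2 < 0 and d3*d4 < 0? yes

Yes, they intersect


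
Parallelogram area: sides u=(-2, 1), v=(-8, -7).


|u x v| = |(-2)*(-7) - 1*(-8)|
= |14 - (-8)| = 22

22


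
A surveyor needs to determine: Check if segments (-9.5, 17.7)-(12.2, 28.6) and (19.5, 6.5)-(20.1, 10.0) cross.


Cross products: d1=108.22, d2=38.81, d3=-559.14, d4=-489.73
d1*d2 < 0 and d3*d4 < 0? no

No, they don't intersect


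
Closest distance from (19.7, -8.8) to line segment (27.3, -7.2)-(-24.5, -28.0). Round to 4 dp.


Project P onto AB: t = 0.137 (clamped to [0,1])
Closest point on segment: (20.202, -10.0502)
Distance: 1.3472

1.3472


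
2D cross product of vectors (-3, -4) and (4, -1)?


u x v = u_x*v_y - u_y*v_x = (-3)*(-1) - (-4)*4
= 3 - (-16) = 19

19


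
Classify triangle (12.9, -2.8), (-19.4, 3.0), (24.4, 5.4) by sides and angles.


Side lengths squared: AB^2=1076.93, BC^2=1924.2, CA^2=199.49
Sorted: [199.49, 1076.93, 1924.2]
By sides: Scalene, By angles: Obtuse

Scalene, Obtuse


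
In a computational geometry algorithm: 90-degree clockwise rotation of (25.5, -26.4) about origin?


90° CW: (x,y) -> (y, -x)
(25.5,-26.4) -> (-26.4, -25.5)

(-26.4, -25.5)


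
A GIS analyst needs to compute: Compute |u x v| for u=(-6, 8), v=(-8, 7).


|u x v| = |(-6)*7 - 8*(-8)|
= |(-42) - (-64)| = 22

22


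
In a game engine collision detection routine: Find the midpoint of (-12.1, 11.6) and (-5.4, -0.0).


M = (((-12.1)+(-5.4))/2, (11.6+0)/2)
= (-8.75, 5.8)

(-8.75, 5.8)


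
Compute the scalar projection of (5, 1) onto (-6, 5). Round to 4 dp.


u.v = -25, |v| = sqrt(61) = 7.8102
Scalar projection = u.v / |v| = -25 / sqrt(61) = -3.2009

-3.2009


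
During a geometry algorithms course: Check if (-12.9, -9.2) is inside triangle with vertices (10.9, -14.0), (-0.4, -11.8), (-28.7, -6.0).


Cross products: AB x AP = -1.88, BC x BP = -1.08, CA x CP = -0.32
All same sign? yes

Yes, inside


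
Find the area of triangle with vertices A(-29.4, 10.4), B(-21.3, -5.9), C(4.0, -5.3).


Area = |x_A(y_B-y_C) + x_B(y_C-y_A) + x_C(y_A-y_B)|/2
= |17.64 + 334.41 + 65.2|/2
= 417.25/2 = 208.625

208.625


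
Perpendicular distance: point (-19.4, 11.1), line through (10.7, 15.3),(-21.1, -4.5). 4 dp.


|cross product| = 462.42
|line direction| = sqrt(1403.28) = 37.4604
Distance = 462.42/sqrt(1403.28) = 12.3442

12.3442


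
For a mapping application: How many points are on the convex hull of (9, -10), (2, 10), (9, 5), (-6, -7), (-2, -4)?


Convex hull vertices (CCW): (-6, -7), (9, -10), (9, 5), (2, 10)
Count = 4

4


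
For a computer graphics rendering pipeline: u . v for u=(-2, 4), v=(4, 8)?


u . v = u_x*v_x + u_y*v_y = (-2)*4 + 4*8
= (-8) + 32 = 24

24


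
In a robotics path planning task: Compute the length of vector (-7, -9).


|u| = sqrt((-7)^2 + (-9)^2) = sqrt(130) = 11.4018

11.4018


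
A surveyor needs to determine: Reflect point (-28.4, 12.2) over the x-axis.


Reflection over x-axis: (x,y) -> (x,-y)
(-28.4, 12.2) -> (-28.4, -12.2)

(-28.4, -12.2)


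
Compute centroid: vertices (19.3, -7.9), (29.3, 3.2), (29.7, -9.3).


Centroid = ((x_A+x_B+x_C)/3, (y_A+y_B+y_C)/3)
= ((19.3+29.3+29.7)/3, ((-7.9)+3.2+(-9.3))/3)
= (26.1, -4.6667)

(26.1, -4.6667)


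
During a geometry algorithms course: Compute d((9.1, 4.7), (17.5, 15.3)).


dx=8.4, dy=10.6
d^2 = 8.4^2 + 10.6^2 = 182.92
d = sqrt(182.92) = 13.5248

13.5248


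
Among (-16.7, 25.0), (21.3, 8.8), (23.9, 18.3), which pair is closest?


d(P0,P1) = 41.3091, d(P0,P2) = 41.1491, d(P1,P2) = 9.8494
Closest: P1 and P2

Closest pair: (21.3, 8.8) and (23.9, 18.3), distance = 9.8494


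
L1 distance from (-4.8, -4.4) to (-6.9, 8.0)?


|(-4.8)-(-6.9)| + |(-4.4)-8| = 2.1 + 12.4 = 14.5

14.5


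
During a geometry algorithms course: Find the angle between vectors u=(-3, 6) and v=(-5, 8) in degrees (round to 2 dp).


u.v = 63, |u| = sqrt(45) = 6.7082, |v| = sqrt(89) = 9.434
cos(theta) = u.v/(|u||v|) = 63/sqrt(4005) = 0.995495
theta = acos(0.995495) = 5.44 degrees

5.44 degrees


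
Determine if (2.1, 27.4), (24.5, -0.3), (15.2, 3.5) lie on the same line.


Cross product: (24.5-2.1)*(3.5-27.4) - ((-0.3)-27.4)*(15.2-2.1)
= -172.49

No, not collinear


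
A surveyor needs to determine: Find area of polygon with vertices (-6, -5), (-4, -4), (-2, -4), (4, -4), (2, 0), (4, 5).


Shoelace sum: ((-6)*(-4) - (-4)*(-5)) + ((-4)*(-4) - (-2)*(-4)) + ((-2)*(-4) - 4*(-4)) + (4*0 - 2*(-4)) + (2*5 - 4*0) + (4*(-5) - (-6)*5)
= 64
Area = |64|/2 = 32

32


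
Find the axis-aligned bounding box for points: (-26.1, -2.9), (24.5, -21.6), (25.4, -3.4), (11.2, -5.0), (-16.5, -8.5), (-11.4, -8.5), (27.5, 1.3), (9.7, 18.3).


x range: [-26.1, 27.5]
y range: [-21.6, 18.3]
Bounding box: (-26.1,-21.6) to (27.5,18.3)

(-26.1,-21.6) to (27.5,18.3)


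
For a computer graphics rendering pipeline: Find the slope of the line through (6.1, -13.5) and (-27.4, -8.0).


slope = (y2-y1)/(x2-x1) = ((-8)-(-13.5))/((-27.4)-6.1) = 5.5/(-33.5) = -0.1642

-0.1642


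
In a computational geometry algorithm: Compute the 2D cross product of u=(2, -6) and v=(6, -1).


u x v = u_x*v_y - u_y*v_x = 2*(-1) - (-6)*6
= (-2) - (-36) = 34

34


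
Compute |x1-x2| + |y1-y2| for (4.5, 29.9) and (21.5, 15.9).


|4.5-21.5| + |29.9-15.9| = 17 + 14 = 31

31


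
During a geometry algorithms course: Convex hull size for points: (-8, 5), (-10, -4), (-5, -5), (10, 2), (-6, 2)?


Convex hull vertices (CCW): (-10, -4), (-5, -5), (10, 2), (-8, 5)
Count = 4

4


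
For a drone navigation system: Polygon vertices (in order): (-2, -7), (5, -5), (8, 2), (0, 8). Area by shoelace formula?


Shoelace sum: ((-2)*(-5) - 5*(-7)) + (5*2 - 8*(-5)) + (8*8 - 0*2) + (0*(-7) - (-2)*8)
= 175
Area = |175|/2 = 87.5

87.5


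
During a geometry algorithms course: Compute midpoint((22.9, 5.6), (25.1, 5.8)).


M = ((22.9+25.1)/2, (5.6+5.8)/2)
= (24, 5.7)

(24, 5.7)


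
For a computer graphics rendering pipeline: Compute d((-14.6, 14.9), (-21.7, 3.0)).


dx=-7.1, dy=-11.9
d^2 = (-7.1)^2 + (-11.9)^2 = 192.02
d = sqrt(192.02) = 13.8571

13.8571


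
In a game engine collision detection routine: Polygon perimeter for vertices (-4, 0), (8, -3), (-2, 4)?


Sides: (-4, 0)->(8, -3): sqrt(153) = 12.369317, (8, -3)->(-2, 4): sqrt(149) = 12.206556, (-2, 4)->(-4, 0): sqrt(20) = 4.472136
Sum = 29.048009
Perimeter = 29.048

29.048


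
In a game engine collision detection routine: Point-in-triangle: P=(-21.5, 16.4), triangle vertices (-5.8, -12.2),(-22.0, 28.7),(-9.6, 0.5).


Cross products: AB x AP = 178.81, BC x BP = -138.42, CA x CP = -90.71
All same sign? no

No, outside


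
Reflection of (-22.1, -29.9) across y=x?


Reflection over y=x: (x,y) -> (y,x)
(-22.1, -29.9) -> (-29.9, -22.1)

(-29.9, -22.1)


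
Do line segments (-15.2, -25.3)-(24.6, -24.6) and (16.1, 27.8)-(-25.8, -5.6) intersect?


Cross products: d1=1179.47, d2=2479.46, d3=2091.47, d4=791.48
d1*d2 < 0 and d3*d4 < 0? no

No, they don't intersect


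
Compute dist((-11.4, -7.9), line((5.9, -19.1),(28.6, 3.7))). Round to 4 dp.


|cross product| = 648.68
|line direction| = sqrt(1035.13) = 32.1734
Distance = 648.68/sqrt(1035.13) = 20.162

20.162


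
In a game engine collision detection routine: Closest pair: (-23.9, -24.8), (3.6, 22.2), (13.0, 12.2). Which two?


d(P0,P1) = 54.4541, d(P0,P2) = 52.2552, d(P1,P2) = 13.7244
Closest: P1 and P2

Closest pair: (3.6, 22.2) and (13.0, 12.2), distance = 13.7244


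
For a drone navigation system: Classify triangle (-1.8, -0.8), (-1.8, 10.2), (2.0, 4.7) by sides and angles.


Side lengths squared: AB^2=121, BC^2=44.69, CA^2=44.69
Sorted: [44.69, 44.69, 121]
By sides: Isosceles, By angles: Obtuse

Isosceles, Obtuse


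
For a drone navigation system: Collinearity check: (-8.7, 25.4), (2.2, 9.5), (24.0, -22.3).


Cross product: (2.2-(-8.7))*((-22.3)-25.4) - (9.5-25.4)*(24-(-8.7))
= 0

Yes, collinear


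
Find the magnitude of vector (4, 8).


|u| = sqrt(4^2 + 8^2) = sqrt(80) = 8.9443

8.9443


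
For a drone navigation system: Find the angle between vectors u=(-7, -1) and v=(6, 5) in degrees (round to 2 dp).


u.v = -47, |u| = sqrt(50) = 7.0711, |v| = sqrt(61) = 7.8102
cos(theta) = u.v/(|u||v|) = -47/sqrt(3050) = -0.851036
theta = acos(-0.851036) = 148.32 degrees

148.32 degrees


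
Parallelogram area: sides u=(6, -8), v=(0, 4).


|u x v| = |6*4 - (-8)*0|
= |24 - 0| = 24

24


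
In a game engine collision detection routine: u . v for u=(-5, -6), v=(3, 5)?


u . v = u_x*v_x + u_y*v_y = (-5)*3 + (-6)*5
= (-15) + (-30) = -45

-45


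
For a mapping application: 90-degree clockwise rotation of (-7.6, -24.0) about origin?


90° CW: (x,y) -> (y, -x)
(-7.6,-24) -> (-24, 7.6)

(-24, 7.6)


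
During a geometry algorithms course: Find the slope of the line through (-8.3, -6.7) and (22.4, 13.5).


slope = (y2-y1)/(x2-x1) = (13.5-(-6.7))/(22.4-(-8.3)) = 20.2/30.7 = 0.658

0.658


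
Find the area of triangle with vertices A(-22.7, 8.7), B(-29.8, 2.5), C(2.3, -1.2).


Area = |x_A(y_B-y_C) + x_B(y_C-y_A) + x_C(y_A-y_B)|/2
= |(-83.99) + 295.02 + 14.26|/2
= 225.29/2 = 112.645

112.645


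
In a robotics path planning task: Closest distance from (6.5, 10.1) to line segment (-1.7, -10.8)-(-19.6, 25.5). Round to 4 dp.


Project P onto AB: t = 0.3735 (clamped to [0,1])
Closest point on segment: (-8.3863, 2.7594)
Distance: 16.5978

16.5978


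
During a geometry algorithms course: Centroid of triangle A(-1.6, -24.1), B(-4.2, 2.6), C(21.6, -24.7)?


Centroid = ((x_A+x_B+x_C)/3, (y_A+y_B+y_C)/3)
= (((-1.6)+(-4.2)+21.6)/3, ((-24.1)+2.6+(-24.7))/3)
= (5.2667, -15.4)

(5.2667, -15.4)


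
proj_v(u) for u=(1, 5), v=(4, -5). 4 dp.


u.v = -21, |v| = sqrt(41) = 6.4031
Scalar projection = u.v / |v| = -21 / sqrt(41) = -3.2796

-3.2796


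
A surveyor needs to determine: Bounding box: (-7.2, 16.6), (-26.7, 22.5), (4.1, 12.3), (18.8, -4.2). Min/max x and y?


x range: [-26.7, 18.8]
y range: [-4.2, 22.5]
Bounding box: (-26.7,-4.2) to (18.8,22.5)

(-26.7,-4.2) to (18.8,22.5)


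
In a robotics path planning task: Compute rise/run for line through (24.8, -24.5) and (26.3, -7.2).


slope = (y2-y1)/(x2-x1) = ((-7.2)-(-24.5))/(26.3-24.8) = 17.3/1.5 = 11.5333

11.5333


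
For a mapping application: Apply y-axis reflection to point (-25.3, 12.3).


Reflection over y-axis: (x,y) -> (-x,y)
(-25.3, 12.3) -> (25.3, 12.3)

(25.3, 12.3)


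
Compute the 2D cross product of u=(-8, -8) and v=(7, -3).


u x v = u_x*v_y - u_y*v_x = (-8)*(-3) - (-8)*7
= 24 - (-56) = 80

80


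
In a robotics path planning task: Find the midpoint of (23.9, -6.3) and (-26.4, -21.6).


M = ((23.9+(-26.4))/2, ((-6.3)+(-21.6))/2)
= (-1.25, -13.95)

(-1.25, -13.95)


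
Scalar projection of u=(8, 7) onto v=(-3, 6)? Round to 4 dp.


u.v = 18, |v| = sqrt(45) = 6.7082
Scalar projection = u.v / |v| = 18 / sqrt(45) = 2.6833

2.6833


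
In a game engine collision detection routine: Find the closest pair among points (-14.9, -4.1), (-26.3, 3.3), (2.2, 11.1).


d(P0,P1) = 13.5912, d(P0,P2) = 22.879, d(P1,P2) = 29.5481
Closest: P0 and P1

Closest pair: (-14.9, -4.1) and (-26.3, 3.3), distance = 13.5912


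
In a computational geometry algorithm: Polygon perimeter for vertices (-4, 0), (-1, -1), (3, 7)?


Sides: (-4, 0)->(-1, -1): sqrt(10) = 3.162278, (-1, -1)->(3, 7): sqrt(80) = 8.944272, (3, 7)->(-4, 0): sqrt(98) = 9.899495
Sum = 22.006045
Perimeter = 22.006

22.006


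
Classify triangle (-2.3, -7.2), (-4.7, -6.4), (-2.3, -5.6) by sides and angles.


Side lengths squared: AB^2=6.4, BC^2=6.4, CA^2=2.56
Sorted: [2.56, 6.4, 6.4]
By sides: Isosceles, By angles: Acute

Isosceles, Acute


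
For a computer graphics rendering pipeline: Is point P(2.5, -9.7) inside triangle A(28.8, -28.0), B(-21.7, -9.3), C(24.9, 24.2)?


Cross products: AB x AP = -432.34, BC x BP = -829.34, CA x CP = -1301.49
All same sign? yes

Yes, inside


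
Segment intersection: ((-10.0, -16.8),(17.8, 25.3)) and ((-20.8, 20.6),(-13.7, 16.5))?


Cross products: d1=-221.26, d2=191.63, d3=1494.4, d4=1081.51
d1*d2 < 0 and d3*d4 < 0? no

No, they don't intersect


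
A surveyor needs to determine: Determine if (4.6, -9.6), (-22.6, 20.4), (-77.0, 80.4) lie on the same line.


Cross product: ((-22.6)-4.6)*(80.4-(-9.6)) - (20.4-(-9.6))*((-77)-4.6)
= 0

Yes, collinear


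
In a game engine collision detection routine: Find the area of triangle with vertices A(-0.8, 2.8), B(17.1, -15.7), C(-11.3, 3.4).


Area = |x_A(y_B-y_C) + x_B(y_C-y_A) + x_C(y_A-y_B)|/2
= |15.28 + 10.26 + (-209.05)|/2
= 183.51/2 = 91.755

91.755


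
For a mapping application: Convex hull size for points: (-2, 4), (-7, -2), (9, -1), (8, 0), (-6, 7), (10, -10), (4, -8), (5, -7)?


Convex hull vertices (CCW): (-7, -2), (4, -8), (10, -10), (9, -1), (8, 0), (-6, 7)
Count = 6

6


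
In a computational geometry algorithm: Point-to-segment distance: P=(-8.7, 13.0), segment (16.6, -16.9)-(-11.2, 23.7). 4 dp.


Project P onto AB: t = 0.7919 (clamped to [0,1])
Closest point on segment: (-5.414, 15.25)
Distance: 3.9825

3.9825


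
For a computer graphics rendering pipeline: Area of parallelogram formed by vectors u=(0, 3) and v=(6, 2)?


|u x v| = |0*2 - 3*6|
= |0 - 18| = 18

18


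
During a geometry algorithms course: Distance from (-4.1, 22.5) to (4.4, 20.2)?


dx=8.5, dy=-2.3
d^2 = 8.5^2 + (-2.3)^2 = 77.54
d = sqrt(77.54) = 8.8057

8.8057


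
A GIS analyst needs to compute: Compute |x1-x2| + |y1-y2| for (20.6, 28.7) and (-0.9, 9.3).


|20.6-(-0.9)| + |28.7-9.3| = 21.5 + 19.4 = 40.9

40.9


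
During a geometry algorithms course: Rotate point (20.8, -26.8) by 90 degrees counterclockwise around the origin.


90° CCW: (x,y) -> (-y, x)
(20.8,-26.8) -> (26.8, 20.8)

(26.8, 20.8)


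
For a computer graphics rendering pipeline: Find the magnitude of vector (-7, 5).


|u| = sqrt((-7)^2 + 5^2) = sqrt(74) = 8.6023

8.6023


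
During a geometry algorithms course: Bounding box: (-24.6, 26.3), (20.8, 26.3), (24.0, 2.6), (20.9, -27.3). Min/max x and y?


x range: [-24.6, 24]
y range: [-27.3, 26.3]
Bounding box: (-24.6,-27.3) to (24,26.3)

(-24.6,-27.3) to (24,26.3)


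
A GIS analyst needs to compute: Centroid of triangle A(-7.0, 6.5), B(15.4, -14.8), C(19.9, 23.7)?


Centroid = ((x_A+x_B+x_C)/3, (y_A+y_B+y_C)/3)
= (((-7)+15.4+19.9)/3, (6.5+(-14.8)+23.7)/3)
= (9.4333, 5.1333)

(9.4333, 5.1333)


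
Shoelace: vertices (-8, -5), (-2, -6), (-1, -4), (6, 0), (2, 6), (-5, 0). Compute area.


Shoelace sum: ((-8)*(-6) - (-2)*(-5)) + ((-2)*(-4) - (-1)*(-6)) + ((-1)*0 - 6*(-4)) + (6*6 - 2*0) + (2*0 - (-5)*6) + ((-5)*(-5) - (-8)*0)
= 155
Area = |155|/2 = 77.5

77.5


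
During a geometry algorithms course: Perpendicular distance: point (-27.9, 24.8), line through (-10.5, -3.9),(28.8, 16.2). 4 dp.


|cross product| = 1477.65
|line direction| = sqrt(1948.5) = 44.1418
Distance = 1477.65/sqrt(1948.5) = 33.4751

33.4751


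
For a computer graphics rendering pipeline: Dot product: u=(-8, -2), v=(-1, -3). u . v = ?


u . v = u_x*v_x + u_y*v_y = (-8)*(-1) + (-2)*(-3)
= 8 + 6 = 14

14


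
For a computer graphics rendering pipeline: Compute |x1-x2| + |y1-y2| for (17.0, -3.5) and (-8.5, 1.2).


|17-(-8.5)| + |(-3.5)-1.2| = 25.5 + 4.7 = 30.2

30.2


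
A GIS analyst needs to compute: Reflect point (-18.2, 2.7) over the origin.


Reflection over origin: (x,y) -> (-x,-y)
(-18.2, 2.7) -> (18.2, -2.7)

(18.2, -2.7)


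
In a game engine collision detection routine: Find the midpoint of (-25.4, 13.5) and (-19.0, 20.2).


M = (((-25.4)+(-19))/2, (13.5+20.2)/2)
= (-22.2, 16.85)

(-22.2, 16.85)


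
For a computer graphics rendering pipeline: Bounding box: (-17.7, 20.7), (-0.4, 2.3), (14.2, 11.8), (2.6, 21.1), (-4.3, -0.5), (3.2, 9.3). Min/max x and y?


x range: [-17.7, 14.2]
y range: [-0.5, 21.1]
Bounding box: (-17.7,-0.5) to (14.2,21.1)

(-17.7,-0.5) to (14.2,21.1)


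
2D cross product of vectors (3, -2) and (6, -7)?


u x v = u_x*v_y - u_y*v_x = 3*(-7) - (-2)*6
= (-21) - (-12) = -9

-9


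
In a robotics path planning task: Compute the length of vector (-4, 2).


|u| = sqrt((-4)^2 + 2^2) = sqrt(20) = 4.4721

4.4721


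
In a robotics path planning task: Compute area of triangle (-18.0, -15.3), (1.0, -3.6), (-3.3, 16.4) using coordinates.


Area = |x_A(y_B-y_C) + x_B(y_C-y_A) + x_C(y_A-y_B)|/2
= |360 + 31.7 + 38.61|/2
= 430.31/2 = 215.155

215.155


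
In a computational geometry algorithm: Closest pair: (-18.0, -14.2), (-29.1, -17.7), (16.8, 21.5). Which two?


d(P0,P1) = 11.6387, d(P0,P2) = 49.8551, d(P1,P2) = 60.361
Closest: P0 and P1

Closest pair: (-18.0, -14.2) and (-29.1, -17.7), distance = 11.6387


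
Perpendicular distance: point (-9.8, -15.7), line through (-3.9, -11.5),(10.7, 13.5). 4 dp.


|cross product| = 86.18
|line direction| = sqrt(838.16) = 28.951
Distance = 86.18/sqrt(838.16) = 2.9768

2.9768


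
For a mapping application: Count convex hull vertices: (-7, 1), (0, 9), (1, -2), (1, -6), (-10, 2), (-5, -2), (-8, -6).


Convex hull vertices (CCW): (-10, 2), (-8, -6), (1, -6), (1, -2), (0, 9)
Count = 5

5


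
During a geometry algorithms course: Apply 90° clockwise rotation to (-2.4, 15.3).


90° CW: (x,y) -> (y, -x)
(-2.4,15.3) -> (15.3, 2.4)

(15.3, 2.4)


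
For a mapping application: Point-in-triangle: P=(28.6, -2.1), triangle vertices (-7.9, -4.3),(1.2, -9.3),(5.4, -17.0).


Cross products: AB x AP = 202.52, BC x BP = 241.22, CA x CP = -492.81
All same sign? no

No, outside


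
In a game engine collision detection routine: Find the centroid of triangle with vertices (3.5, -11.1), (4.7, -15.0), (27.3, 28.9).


Centroid = ((x_A+x_B+x_C)/3, (y_A+y_B+y_C)/3)
= ((3.5+4.7+27.3)/3, ((-11.1)+(-15)+28.9)/3)
= (11.8333, 0.9333)

(11.8333, 0.9333)


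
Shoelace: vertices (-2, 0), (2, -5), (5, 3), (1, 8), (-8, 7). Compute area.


Shoelace sum: ((-2)*(-5) - 2*0) + (2*3 - 5*(-5)) + (5*8 - 1*3) + (1*7 - (-8)*8) + ((-8)*0 - (-2)*7)
= 163
Area = |163|/2 = 81.5

81.5


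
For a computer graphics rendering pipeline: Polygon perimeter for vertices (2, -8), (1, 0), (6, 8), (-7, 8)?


Sides: (2, -8)->(1, 0): sqrt(65) = 8.062258, (1, 0)->(6, 8): sqrt(89) = 9.433981, (6, 8)->(-7, 8): sqrt(169) = 13, (-7, 8)->(2, -8): sqrt(337) = 18.35756
Sum = 48.853799
Perimeter = 48.8538

48.8538


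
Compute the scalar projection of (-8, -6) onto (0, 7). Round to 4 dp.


u.v = -42, |v| = sqrt(49) = 7
Scalar projection = u.v / |v| = -42 / sqrt(49) = -6

-6


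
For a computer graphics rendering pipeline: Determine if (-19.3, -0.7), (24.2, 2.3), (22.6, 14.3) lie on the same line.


Cross product: (24.2-(-19.3))*(14.3-(-0.7)) - (2.3-(-0.7))*(22.6-(-19.3))
= 526.8

No, not collinear


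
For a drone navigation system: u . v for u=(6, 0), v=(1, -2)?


u . v = u_x*v_x + u_y*v_y = 6*1 + 0*(-2)
= 6 + 0 = 6

6


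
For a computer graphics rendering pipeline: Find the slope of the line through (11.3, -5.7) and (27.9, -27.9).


slope = (y2-y1)/(x2-x1) = ((-27.9)-(-5.7))/(27.9-11.3) = (-22.2)/16.6 = -1.3373

-1.3373


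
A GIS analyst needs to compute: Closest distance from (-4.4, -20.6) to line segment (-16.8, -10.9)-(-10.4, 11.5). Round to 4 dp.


Project P onto AB: t = 0 (clamped to [0,1])
Closest point on segment: (-16.8, -10.9)
Distance: 15.7433

15.7433


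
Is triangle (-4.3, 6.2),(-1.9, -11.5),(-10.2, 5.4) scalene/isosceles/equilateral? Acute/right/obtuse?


Side lengths squared: AB^2=319.05, BC^2=354.5, CA^2=35.45
Sorted: [35.45, 319.05, 354.5]
By sides: Scalene, By angles: Right

Scalene, Right


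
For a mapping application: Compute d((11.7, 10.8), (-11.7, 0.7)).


dx=-23.4, dy=-10.1
d^2 = (-23.4)^2 + (-10.1)^2 = 649.57
d = sqrt(649.57) = 25.4867

25.4867


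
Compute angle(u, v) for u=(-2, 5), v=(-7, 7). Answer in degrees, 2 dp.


u.v = 49, |u| = sqrt(29) = 5.3852, |v| = sqrt(98) = 9.8995
cos(theta) = u.v/(|u||v|) = 49/sqrt(2842) = 0.919145
theta = acos(0.919145) = 23.2 degrees

23.2 degrees


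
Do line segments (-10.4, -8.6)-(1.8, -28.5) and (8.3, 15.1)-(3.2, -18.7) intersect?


Cross products: d1=-511.19, d2=2.66, d3=661.27, d4=147.42
d1*d2 < 0 and d3*d4 < 0? no

No, they don't intersect


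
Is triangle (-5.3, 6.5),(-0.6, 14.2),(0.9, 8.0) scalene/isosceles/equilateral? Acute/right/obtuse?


Side lengths squared: AB^2=81.38, BC^2=40.69, CA^2=40.69
Sorted: [40.69, 40.69, 81.38]
By sides: Isosceles, By angles: Right

Isosceles, Right


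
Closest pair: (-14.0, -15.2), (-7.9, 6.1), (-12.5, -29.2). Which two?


d(P0,P1) = 22.1563, d(P0,P2) = 14.0801, d(P1,P2) = 35.5985
Closest: P0 and P2

Closest pair: (-14.0, -15.2) and (-12.5, -29.2), distance = 14.0801


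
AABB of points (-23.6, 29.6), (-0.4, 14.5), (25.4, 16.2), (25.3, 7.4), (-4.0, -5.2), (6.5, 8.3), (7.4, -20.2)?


x range: [-23.6, 25.4]
y range: [-20.2, 29.6]
Bounding box: (-23.6,-20.2) to (25.4,29.6)

(-23.6,-20.2) to (25.4,29.6)


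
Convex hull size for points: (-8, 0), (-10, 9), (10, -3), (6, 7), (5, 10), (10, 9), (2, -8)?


Convex hull vertices (CCW): (-10, 9), (-8, 0), (2, -8), (10, -3), (10, 9), (5, 10)
Count = 6

6


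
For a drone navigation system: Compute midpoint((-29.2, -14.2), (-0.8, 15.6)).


M = (((-29.2)+(-0.8))/2, ((-14.2)+15.6)/2)
= (-15, 0.7)

(-15, 0.7)


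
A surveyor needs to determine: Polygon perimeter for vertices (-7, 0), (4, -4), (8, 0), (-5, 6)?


Sides: (-7, 0)->(4, -4): sqrt(137) = 11.7047, (4, -4)->(8, 0): sqrt(32) = 5.656854, (8, 0)->(-5, 6): sqrt(205) = 14.317821, (-5, 6)->(-7, 0): sqrt(40) = 6.324555
Sum = 38.00393
Perimeter = 38.0039

38.0039


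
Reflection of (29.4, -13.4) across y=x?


Reflection over y=x: (x,y) -> (y,x)
(29.4, -13.4) -> (-13.4, 29.4)

(-13.4, 29.4)


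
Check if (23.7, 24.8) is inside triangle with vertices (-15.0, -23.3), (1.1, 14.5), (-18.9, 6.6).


Cross products: AB x AP = -688.45, BC x BP = -27.46, CA x CP = 1344.72
All same sign? no

No, outside


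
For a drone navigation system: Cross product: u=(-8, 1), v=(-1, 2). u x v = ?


u x v = u_x*v_y - u_y*v_x = (-8)*2 - 1*(-1)
= (-16) - (-1) = -15

-15


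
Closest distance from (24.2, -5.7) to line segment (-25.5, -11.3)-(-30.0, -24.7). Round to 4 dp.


Project P onto AB: t = 0 (clamped to [0,1])
Closest point on segment: (-25.5, -11.3)
Distance: 50.0145

50.0145


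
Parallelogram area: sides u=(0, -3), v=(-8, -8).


|u x v| = |0*(-8) - (-3)*(-8)|
= |0 - 24| = 24

24


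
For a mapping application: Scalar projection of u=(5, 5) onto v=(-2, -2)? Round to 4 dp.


u.v = -20, |v| = sqrt(8) = 2.8284
Scalar projection = u.v / |v| = -20 / sqrt(8) = -7.0711

-7.0711


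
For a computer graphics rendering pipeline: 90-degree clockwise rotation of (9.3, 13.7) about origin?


90° CW: (x,y) -> (y, -x)
(9.3,13.7) -> (13.7, -9.3)

(13.7, -9.3)


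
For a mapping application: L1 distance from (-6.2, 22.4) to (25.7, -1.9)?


|(-6.2)-25.7| + |22.4-(-1.9)| = 31.9 + 24.3 = 56.2

56.2


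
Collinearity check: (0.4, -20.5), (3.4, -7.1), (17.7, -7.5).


Cross product: (3.4-0.4)*((-7.5)-(-20.5)) - ((-7.1)-(-20.5))*(17.7-0.4)
= -192.82

No, not collinear


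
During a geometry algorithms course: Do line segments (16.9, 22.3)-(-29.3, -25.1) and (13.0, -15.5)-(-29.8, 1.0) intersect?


Cross products: d1=-1682.19, d2=1108.83, d3=1561.5, d4=-1229.52
d1*d2 < 0 and d3*d4 < 0? yes

Yes, they intersect


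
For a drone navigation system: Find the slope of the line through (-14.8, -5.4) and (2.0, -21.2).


slope = (y2-y1)/(x2-x1) = ((-21.2)-(-5.4))/(2-(-14.8)) = (-15.8)/16.8 = -0.9405

-0.9405


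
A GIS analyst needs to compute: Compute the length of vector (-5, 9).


|u| = sqrt((-5)^2 + 9^2) = sqrt(106) = 10.2956

10.2956


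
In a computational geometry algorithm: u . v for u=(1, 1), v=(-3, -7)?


u . v = u_x*v_x + u_y*v_y = 1*(-3) + 1*(-7)
= (-3) + (-7) = -10

-10


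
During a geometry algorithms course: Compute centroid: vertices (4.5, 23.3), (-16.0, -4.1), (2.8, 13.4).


Centroid = ((x_A+x_B+x_C)/3, (y_A+y_B+y_C)/3)
= ((4.5+(-16)+2.8)/3, (23.3+(-4.1)+13.4)/3)
= (-2.9, 10.8667)

(-2.9, 10.8667)


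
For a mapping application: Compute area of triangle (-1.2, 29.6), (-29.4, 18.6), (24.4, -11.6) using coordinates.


Area = |x_A(y_B-y_C) + x_B(y_C-y_A) + x_C(y_A-y_B)|/2
= |(-36.24) + 1211.28 + 268.4|/2
= 1443.44/2 = 721.72

721.72


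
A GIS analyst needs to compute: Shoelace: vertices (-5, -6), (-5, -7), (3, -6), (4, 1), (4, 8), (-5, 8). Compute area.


Shoelace sum: ((-5)*(-7) - (-5)*(-6)) + ((-5)*(-6) - 3*(-7)) + (3*1 - 4*(-6)) + (4*8 - 4*1) + (4*8 - (-5)*8) + ((-5)*(-6) - (-5)*8)
= 253
Area = |253|/2 = 126.5

126.5


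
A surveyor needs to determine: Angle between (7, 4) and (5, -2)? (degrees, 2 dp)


u.v = 27, |u| = sqrt(65) = 8.0623, |v| = sqrt(29) = 5.3852
cos(theta) = u.v/(|u||v|) = 27/sqrt(1885) = 0.621882
theta = acos(0.621882) = 51.55 degrees

51.55 degrees


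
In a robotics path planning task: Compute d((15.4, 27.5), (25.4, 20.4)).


dx=10, dy=-7.1
d^2 = 10^2 + (-7.1)^2 = 150.41
d = sqrt(150.41) = 12.2642

12.2642


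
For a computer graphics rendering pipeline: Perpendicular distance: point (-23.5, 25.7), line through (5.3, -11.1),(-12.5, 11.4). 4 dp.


|cross product| = 7.04
|line direction| = sqrt(823.09) = 28.6895
Distance = 7.04/sqrt(823.09) = 0.2454

0.2454


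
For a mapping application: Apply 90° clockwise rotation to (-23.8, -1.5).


90° CW: (x,y) -> (y, -x)
(-23.8,-1.5) -> (-1.5, 23.8)

(-1.5, 23.8)


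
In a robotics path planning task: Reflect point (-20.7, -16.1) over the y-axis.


Reflection over y-axis: (x,y) -> (-x,y)
(-20.7, -16.1) -> (20.7, -16.1)

(20.7, -16.1)


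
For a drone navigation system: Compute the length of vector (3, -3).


|u| = sqrt(3^2 + (-3)^2) = sqrt(18) = 4.2426

4.2426


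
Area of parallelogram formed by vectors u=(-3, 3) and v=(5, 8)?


|u x v| = |(-3)*8 - 3*5|
= |(-24) - 15| = 39

39


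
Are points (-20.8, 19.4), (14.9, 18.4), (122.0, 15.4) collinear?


Cross product: (14.9-(-20.8))*(15.4-19.4) - (18.4-19.4)*(122-(-20.8))
= 0

Yes, collinear


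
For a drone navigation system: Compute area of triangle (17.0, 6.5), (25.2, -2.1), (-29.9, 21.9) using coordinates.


Area = |x_A(y_B-y_C) + x_B(y_C-y_A) + x_C(y_A-y_B)|/2
= |(-408) + 388.08 + (-257.14)|/2
= 277.06/2 = 138.53

138.53


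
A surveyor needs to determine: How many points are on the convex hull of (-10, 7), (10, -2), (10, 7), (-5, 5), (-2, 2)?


Convex hull vertices (CCW): (-10, 7), (-2, 2), (10, -2), (10, 7)
Count = 4

4


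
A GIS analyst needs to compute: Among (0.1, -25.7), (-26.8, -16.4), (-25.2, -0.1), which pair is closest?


d(P0,P1) = 28.4623, d(P0,P2) = 35.9924, d(P1,P2) = 16.3783
Closest: P1 and P2

Closest pair: (-26.8, -16.4) and (-25.2, -0.1), distance = 16.3783


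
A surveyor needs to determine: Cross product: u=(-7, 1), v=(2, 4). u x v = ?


u x v = u_x*v_y - u_y*v_x = (-7)*4 - 1*2
= (-28) - 2 = -30

-30


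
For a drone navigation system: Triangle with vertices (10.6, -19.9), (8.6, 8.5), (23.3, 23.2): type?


Side lengths squared: AB^2=810.56, BC^2=432.18, CA^2=2018.9
Sorted: [432.18, 810.56, 2018.9]
By sides: Scalene, By angles: Obtuse

Scalene, Obtuse


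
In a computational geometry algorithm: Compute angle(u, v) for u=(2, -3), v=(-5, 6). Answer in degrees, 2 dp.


u.v = -28, |u| = sqrt(13) = 3.6056, |v| = sqrt(61) = 7.8102
cos(theta) = u.v/(|u||v|) = -28/sqrt(793) = -0.994309
theta = acos(-0.994309) = 173.88 degrees

173.88 degrees


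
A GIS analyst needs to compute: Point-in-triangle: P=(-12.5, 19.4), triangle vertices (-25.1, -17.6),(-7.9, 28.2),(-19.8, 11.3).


Cross products: AB x AP = 59.32, BC x BP = 26.98, CA x CP = 168.04
All same sign? yes

Yes, inside


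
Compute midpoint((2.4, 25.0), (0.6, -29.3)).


M = ((2.4+0.6)/2, (25+(-29.3))/2)
= (1.5, -2.15)

(1.5, -2.15)


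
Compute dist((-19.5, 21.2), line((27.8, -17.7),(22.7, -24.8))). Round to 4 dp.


|cross product| = 534.22
|line direction| = sqrt(76.42) = 8.7419
Distance = 534.22/sqrt(76.42) = 61.1106

61.1106


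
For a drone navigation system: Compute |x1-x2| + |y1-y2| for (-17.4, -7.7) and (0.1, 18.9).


|(-17.4)-0.1| + |(-7.7)-18.9| = 17.5 + 26.6 = 44.1

44.1


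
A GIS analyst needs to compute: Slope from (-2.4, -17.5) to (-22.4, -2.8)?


slope = (y2-y1)/(x2-x1) = ((-2.8)-(-17.5))/((-22.4)-(-2.4)) = 14.7/(-20) = -0.735

-0.735


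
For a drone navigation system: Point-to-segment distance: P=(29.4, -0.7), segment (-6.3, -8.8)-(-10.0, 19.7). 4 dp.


Project P onto AB: t = 0.1196 (clamped to [0,1])
Closest point on segment: (-6.7424, -5.3922)
Distance: 36.4457

36.4457


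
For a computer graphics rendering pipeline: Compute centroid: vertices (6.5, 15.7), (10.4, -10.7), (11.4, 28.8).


Centroid = ((x_A+x_B+x_C)/3, (y_A+y_B+y_C)/3)
= ((6.5+10.4+11.4)/3, (15.7+(-10.7)+28.8)/3)
= (9.4333, 11.2667)

(9.4333, 11.2667)


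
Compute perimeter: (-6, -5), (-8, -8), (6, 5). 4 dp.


Sides: (-6, -5)->(-8, -8): sqrt(13) = 3.605551, (-8, -8)->(6, 5): sqrt(365) = 19.104973, (6, 5)->(-6, -5): sqrt(244) = 15.620499
Sum = 38.331023
Perimeter = 38.331

38.331


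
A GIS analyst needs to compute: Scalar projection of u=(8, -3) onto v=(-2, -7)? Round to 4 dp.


u.v = 5, |v| = sqrt(53) = 7.2801
Scalar projection = u.v / |v| = 5 / sqrt(53) = 0.6868

0.6868


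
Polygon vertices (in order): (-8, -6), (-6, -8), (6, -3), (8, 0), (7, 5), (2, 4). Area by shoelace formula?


Shoelace sum: ((-8)*(-8) - (-6)*(-6)) + ((-6)*(-3) - 6*(-8)) + (6*0 - 8*(-3)) + (8*5 - 7*0) + (7*4 - 2*5) + (2*(-6) - (-8)*4)
= 196
Area = |196|/2 = 98

98


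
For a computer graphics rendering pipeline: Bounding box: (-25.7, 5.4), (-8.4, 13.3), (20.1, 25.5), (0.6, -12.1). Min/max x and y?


x range: [-25.7, 20.1]
y range: [-12.1, 25.5]
Bounding box: (-25.7,-12.1) to (20.1,25.5)

(-25.7,-12.1) to (20.1,25.5)


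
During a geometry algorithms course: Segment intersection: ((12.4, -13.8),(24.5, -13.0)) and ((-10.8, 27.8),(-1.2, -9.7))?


Cross products: d1=470.64, d2=932.07, d3=521.92, d4=60.49
d1*d2 < 0 and d3*d4 < 0? no

No, they don't intersect


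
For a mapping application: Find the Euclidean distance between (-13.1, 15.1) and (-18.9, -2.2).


dx=-5.8, dy=-17.3
d^2 = (-5.8)^2 + (-17.3)^2 = 332.93
d = sqrt(332.93) = 18.2464

18.2464


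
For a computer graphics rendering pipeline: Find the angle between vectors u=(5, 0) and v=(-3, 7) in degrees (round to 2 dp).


u.v = -15, |u| = sqrt(25) = 5, |v| = sqrt(58) = 7.6158
cos(theta) = u.v/(|u||v|) = -15/sqrt(1450) = -0.393919
theta = acos(-0.393919) = 113.2 degrees

113.2 degrees


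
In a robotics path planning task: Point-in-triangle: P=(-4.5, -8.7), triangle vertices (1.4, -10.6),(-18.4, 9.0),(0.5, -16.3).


Cross products: AB x AP = 78.02, BC x BP = 17.14, CA x CP = 35.34
All same sign? yes

Yes, inside


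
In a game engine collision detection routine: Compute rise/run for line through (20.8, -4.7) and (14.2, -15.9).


slope = (y2-y1)/(x2-x1) = ((-15.9)-(-4.7))/(14.2-20.8) = (-11.2)/(-6.6) = 1.697

1.697


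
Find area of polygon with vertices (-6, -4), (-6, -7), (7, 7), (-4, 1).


Shoelace sum: ((-6)*(-7) - (-6)*(-4)) + ((-6)*7 - 7*(-7)) + (7*1 - (-4)*7) + ((-4)*(-4) - (-6)*1)
= 82
Area = |82|/2 = 41

41


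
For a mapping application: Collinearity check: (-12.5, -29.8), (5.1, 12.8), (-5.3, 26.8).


Cross product: (5.1-(-12.5))*(26.8-(-29.8)) - (12.8-(-29.8))*((-5.3)-(-12.5))
= 689.44

No, not collinear


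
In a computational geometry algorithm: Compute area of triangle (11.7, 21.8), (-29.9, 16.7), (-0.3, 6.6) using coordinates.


Area = |x_A(y_B-y_C) + x_B(y_C-y_A) + x_C(y_A-y_B)|/2
= |118.17 + 454.48 + (-1.53)|/2
= 571.12/2 = 285.56

285.56


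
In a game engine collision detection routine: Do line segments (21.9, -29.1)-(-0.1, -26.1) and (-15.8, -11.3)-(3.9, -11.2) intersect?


Cross products: d1=-354.43, d2=-293.13, d3=-278.5, d4=-339.8
d1*d2 < 0 and d3*d4 < 0? no

No, they don't intersect


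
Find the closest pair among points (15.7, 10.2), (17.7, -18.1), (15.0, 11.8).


d(P0,P1) = 28.3706, d(P0,P2) = 1.7464, d(P1,P2) = 30.0217
Closest: P0 and P2

Closest pair: (15.7, 10.2) and (15.0, 11.8), distance = 1.7464


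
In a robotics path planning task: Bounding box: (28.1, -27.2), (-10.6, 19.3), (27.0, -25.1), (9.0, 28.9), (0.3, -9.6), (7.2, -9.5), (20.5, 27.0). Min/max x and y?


x range: [-10.6, 28.1]
y range: [-27.2, 28.9]
Bounding box: (-10.6,-27.2) to (28.1,28.9)

(-10.6,-27.2) to (28.1,28.9)


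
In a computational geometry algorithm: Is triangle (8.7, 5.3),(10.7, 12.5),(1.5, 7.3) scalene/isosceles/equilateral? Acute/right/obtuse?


Side lengths squared: AB^2=55.84, BC^2=111.68, CA^2=55.84
Sorted: [55.84, 55.84, 111.68]
By sides: Isosceles, By angles: Right

Isosceles, Right


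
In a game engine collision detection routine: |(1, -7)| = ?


|u| = sqrt(1^2 + (-7)^2) = sqrt(50) = 7.0711

7.0711


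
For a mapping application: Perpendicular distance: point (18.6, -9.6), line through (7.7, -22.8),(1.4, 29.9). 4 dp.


|cross product| = 657.59
|line direction| = sqrt(2816.98) = 53.0752
Distance = 657.59/sqrt(2816.98) = 12.3898

12.3898


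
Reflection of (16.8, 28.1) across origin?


Reflection over origin: (x,y) -> (-x,-y)
(16.8, 28.1) -> (-16.8, -28.1)

(-16.8, -28.1)


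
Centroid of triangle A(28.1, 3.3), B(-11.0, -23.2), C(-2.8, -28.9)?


Centroid = ((x_A+x_B+x_C)/3, (y_A+y_B+y_C)/3)
= ((28.1+(-11)+(-2.8))/3, (3.3+(-23.2)+(-28.9))/3)
= (4.7667, -16.2667)

(4.7667, -16.2667)


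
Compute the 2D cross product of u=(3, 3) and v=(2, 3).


u x v = u_x*v_y - u_y*v_x = 3*3 - 3*2
= 9 - 6 = 3

3


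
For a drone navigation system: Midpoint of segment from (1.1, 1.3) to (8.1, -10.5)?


M = ((1.1+8.1)/2, (1.3+(-10.5))/2)
= (4.6, -4.6)

(4.6, -4.6)


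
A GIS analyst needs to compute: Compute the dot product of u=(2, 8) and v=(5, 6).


u . v = u_x*v_x + u_y*v_y = 2*5 + 8*6
= 10 + 48 = 58

58


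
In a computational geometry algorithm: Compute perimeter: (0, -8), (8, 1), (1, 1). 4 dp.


Sides: (0, -8)->(8, 1): sqrt(145) = 12.041595, (8, 1)->(1, 1): sqrt(49) = 7, (1, 1)->(0, -8): sqrt(82) = 9.055385
Sum = 28.09698
Perimeter = 28.097

28.097


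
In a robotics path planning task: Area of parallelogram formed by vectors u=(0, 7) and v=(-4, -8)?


|u x v| = |0*(-8) - 7*(-4)|
= |0 - (-28)| = 28

28


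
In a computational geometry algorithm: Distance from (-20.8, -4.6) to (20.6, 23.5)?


dx=41.4, dy=28.1
d^2 = 41.4^2 + 28.1^2 = 2503.57
d = sqrt(2503.57) = 50.0357

50.0357


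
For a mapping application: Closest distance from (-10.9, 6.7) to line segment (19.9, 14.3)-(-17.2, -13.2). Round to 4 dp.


Project P onto AB: t = 0.6338 (clamped to [0,1])
Closest point on segment: (-3.614, -3.1295)
Distance: 12.2354

12.2354


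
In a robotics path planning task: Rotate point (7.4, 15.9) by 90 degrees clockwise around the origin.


90° CW: (x,y) -> (y, -x)
(7.4,15.9) -> (15.9, -7.4)

(15.9, -7.4)


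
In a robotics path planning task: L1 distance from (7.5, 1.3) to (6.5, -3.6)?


|7.5-6.5| + |1.3-(-3.6)| = 1 + 4.9 = 5.9

5.9


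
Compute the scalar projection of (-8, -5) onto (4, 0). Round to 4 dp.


u.v = -32, |v| = sqrt(16) = 4
Scalar projection = u.v / |v| = -32 / sqrt(16) = -8

-8


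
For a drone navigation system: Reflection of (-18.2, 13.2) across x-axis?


Reflection over x-axis: (x,y) -> (x,-y)
(-18.2, 13.2) -> (-18.2, -13.2)

(-18.2, -13.2)


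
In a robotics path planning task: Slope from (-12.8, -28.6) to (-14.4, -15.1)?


slope = (y2-y1)/(x2-x1) = ((-15.1)-(-28.6))/((-14.4)-(-12.8)) = 13.5/(-1.6) = -8.4375

-8.4375


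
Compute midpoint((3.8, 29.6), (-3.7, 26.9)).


M = ((3.8+(-3.7))/2, (29.6+26.9)/2)
= (0.05, 28.25)

(0.05, 28.25)


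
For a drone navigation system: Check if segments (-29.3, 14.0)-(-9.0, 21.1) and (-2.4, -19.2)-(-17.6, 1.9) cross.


Cross products: d1=62.95, d2=-473.3, d3=-864.95, d4=-328.7
d1*d2 < 0 and d3*d4 < 0? no

No, they don't intersect


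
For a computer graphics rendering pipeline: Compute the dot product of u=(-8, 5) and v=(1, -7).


u . v = u_x*v_x + u_y*v_y = (-8)*1 + 5*(-7)
= (-8) + (-35) = -43

-43


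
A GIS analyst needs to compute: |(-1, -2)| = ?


|u| = sqrt((-1)^2 + (-2)^2) = sqrt(5) = 2.2361

2.2361


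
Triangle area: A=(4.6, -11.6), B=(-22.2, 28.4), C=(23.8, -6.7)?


Area = |x_A(y_B-y_C) + x_B(y_C-y_A) + x_C(y_A-y_B)|/2
= |161.46 + (-108.78) + (-952)|/2
= 899.32/2 = 449.66

449.66


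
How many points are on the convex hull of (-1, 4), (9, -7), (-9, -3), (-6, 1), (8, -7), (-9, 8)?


Convex hull vertices (CCW): (-9, -3), (8, -7), (9, -7), (-1, 4), (-9, 8)
Count = 5

5


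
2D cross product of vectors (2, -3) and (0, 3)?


u x v = u_x*v_y - u_y*v_x = 2*3 - (-3)*0
= 6 - 0 = 6

6


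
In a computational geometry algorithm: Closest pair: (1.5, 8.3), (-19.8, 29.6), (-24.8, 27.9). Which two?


d(P0,P1) = 30.1227, d(P0,P2) = 32.8002, d(P1,P2) = 5.2811
Closest: P1 and P2

Closest pair: (-19.8, 29.6) and (-24.8, 27.9), distance = 5.2811


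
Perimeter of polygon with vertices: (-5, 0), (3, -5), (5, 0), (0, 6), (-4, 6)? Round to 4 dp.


Sides: (-5, 0)->(3, -5): sqrt(89) = 9.433981, (3, -5)->(5, 0): sqrt(29) = 5.385165, (5, 0)->(0, 6): sqrt(61) = 7.81025, (0, 6)->(-4, 6): sqrt(16) = 4, (-4, 6)->(-5, 0): sqrt(37) = 6.082763
Sum = 32.712159
Perimeter = 32.7122

32.7122
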